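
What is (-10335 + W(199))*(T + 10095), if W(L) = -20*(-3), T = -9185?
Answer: -9350250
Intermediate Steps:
W(L) = 60
(-10335 + W(199))*(T + 10095) = (-10335 + 60)*(-9185 + 10095) = -10275*910 = -9350250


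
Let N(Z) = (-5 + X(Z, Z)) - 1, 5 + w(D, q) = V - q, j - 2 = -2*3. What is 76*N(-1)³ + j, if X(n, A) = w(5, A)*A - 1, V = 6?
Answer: -55408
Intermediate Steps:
j = -4 (j = 2 - 2*3 = 2 - 6 = -4)
w(D, q) = 1 - q (w(D, q) = -5 + (6 - q) = 1 - q)
X(n, A) = -1 + A*(1 - A) (X(n, A) = (1 - A)*A - 1 = A*(1 - A) - 1 = -1 + A*(1 - A))
N(Z) = -7 + Z - Z² (N(Z) = (-5 + (-1 + Z - Z²)) - 1 = (-6 + Z - Z²) - 1 = -7 + Z - Z²)
76*N(-1)³ + j = 76*(-7 - 1 - 1*(-1)²)³ - 4 = 76*(-7 - 1 - 1*1)³ - 4 = 76*(-7 - 1 - 1)³ - 4 = 76*(-9)³ - 4 = 76*(-729) - 4 = -55404 - 4 = -55408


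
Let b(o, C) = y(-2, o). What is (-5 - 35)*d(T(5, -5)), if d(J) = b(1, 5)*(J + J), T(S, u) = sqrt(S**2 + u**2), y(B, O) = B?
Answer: 800*sqrt(2) ≈ 1131.4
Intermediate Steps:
b(o, C) = -2
d(J) = -4*J (d(J) = -2*(J + J) = -4*J)
(-5 - 35)*d(T(5, -5)) = (-5 - 35)*(-4*sqrt(5**2 + (-5)**2)) = -(-160)*sqrt(25 + 25) = -(-160)*sqrt(50) = -(-160)*5*sqrt(2) = -(-800)*sqrt(2) = 800*sqrt(2)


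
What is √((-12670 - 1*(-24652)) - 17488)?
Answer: I*√5506 ≈ 74.202*I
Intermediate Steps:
√((-12670 - 1*(-24652)) - 17488) = √((-12670 + 24652) - 17488) = √(11982 - 17488) = √(-5506) = I*√5506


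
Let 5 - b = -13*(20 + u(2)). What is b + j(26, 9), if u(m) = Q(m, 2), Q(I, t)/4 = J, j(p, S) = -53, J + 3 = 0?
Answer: 56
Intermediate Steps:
J = -3 (J = -3 + 0 = -3)
Q(I, t) = -12 (Q(I, t) = 4*(-3) = -12)
u(m) = -12
b = 109 (b = 5 - (-13)*(20 - 12) = 5 - (-13)*8 = 5 - 1*(-104) = 5 + 104 = 109)
b + j(26, 9) = 109 - 53 = 56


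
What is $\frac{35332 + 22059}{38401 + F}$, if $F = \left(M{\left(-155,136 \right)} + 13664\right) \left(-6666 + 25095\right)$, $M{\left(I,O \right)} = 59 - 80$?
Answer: $\frac{57391}{251465248} \approx 0.00022823$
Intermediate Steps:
$M{\left(I,O \right)} = -21$ ($M{\left(I,O \right)} = 59 - 80 = -21$)
$F = 251426847$ ($F = \left(-21 + 13664\right) \left(-6666 + 25095\right) = 13643 \cdot 18429 = 251426847$)
$\frac{35332 + 22059}{38401 + F} = \frac{35332 + 22059}{38401 + 251426847} = \frac{57391}{251465248}$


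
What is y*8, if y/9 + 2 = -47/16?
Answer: -711/2 ≈ -355.50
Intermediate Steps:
y = -711/16 (y = -18 + 9*(-47/16) = -18 - 423/16 = -711/16 ≈ -44.438)
y*8 = -711/16*8 = -711/2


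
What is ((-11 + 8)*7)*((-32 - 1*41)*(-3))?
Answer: -4599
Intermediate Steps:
((-11 + 8)*7)*((-32 - 1*41)*(-3)) = (-3*7)*((-32 - 41)*(-3)) = -(-1533)*(-3) = -21*219 = -4599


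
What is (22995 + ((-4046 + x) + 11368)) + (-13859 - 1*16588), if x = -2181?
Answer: -2311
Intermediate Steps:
(22995 + ((-4046 + x) + 11368)) + (-13859 - 1*16588) = (22995 + ((-4046 - 2181) + 11368)) + (-13859 - 1*16588) = (22995 + (-6227 + 11368)) + (-13859 - 16588) = (22995 + 5141) - 30447 = 28136 - 30447 = -2311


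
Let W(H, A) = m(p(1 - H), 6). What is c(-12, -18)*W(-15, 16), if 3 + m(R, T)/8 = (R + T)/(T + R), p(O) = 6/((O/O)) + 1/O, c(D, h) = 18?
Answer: -288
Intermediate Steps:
p(O) = 6 + 1/O (p(O) = 6/1 + 1/O = 6*1 + 1/O = 6 + 1/O)
m(R, T) = -16 (m(R, T) = -24 + 8*((R + T)/(T + R)) = -24 + 8*((R + T)/(R + T)) = -24 + 8*1 = -24 + 8 = -16)
W(H, A) = -16
c(-12, -18)*W(-15, 16) = 18*(-16) = -288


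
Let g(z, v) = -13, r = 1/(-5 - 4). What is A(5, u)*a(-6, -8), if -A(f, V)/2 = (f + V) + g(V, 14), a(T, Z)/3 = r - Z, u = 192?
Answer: -26128/3 ≈ -8709.3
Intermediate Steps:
r = -⅑ (r = 1/(-9) = -⅑ ≈ -0.11111)
a(T, Z) = -⅓ - 3*Z (a(T, Z) = 3*(-⅑ - Z) = -⅓ - 3*Z)
A(f, V) = 26 - 2*V - 2*f (A(f, V) = -2*((f + V) - 13) = -2*((V + f) - 13) = -2*(-13 + V + f) = 26 - 2*V - 2*f)
A(5, u)*a(-6, -8) = (26 - 2*192 - 2*5)*(-⅓ - 3*(-8)) = (26 - 384 - 10)*(-⅓ + 24) = -368*71/3 = -26128/3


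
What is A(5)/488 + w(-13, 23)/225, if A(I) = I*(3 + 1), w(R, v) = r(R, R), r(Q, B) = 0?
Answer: 5/122 ≈ 0.040984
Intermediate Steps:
w(R, v) = 0
A(I) = 4*I (A(I) = I*4 = 4*I)
A(5)/488 + w(-13, 23)/225 = (4*5)/488 + 0/225 = 20*(1/488) + 0*(1/225) = 5/122 + 0 = 5/122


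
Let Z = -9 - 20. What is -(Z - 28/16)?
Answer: 123/4 ≈ 30.750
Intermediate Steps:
Z = -29
-(Z - 28/16) = -(-29 - 28/16) = -(-29 - 28*1/16) = -(-29 - 7/4) = -1*(-123/4) = 123/4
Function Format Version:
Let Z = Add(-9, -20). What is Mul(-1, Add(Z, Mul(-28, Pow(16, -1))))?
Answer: Rational(123, 4) ≈ 30.750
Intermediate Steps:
Z = -29
Mul(-1, Add(Z, Mul(-28, Pow(16, -1)))) = Mul(-1, Add(-29, Mul(-28, Pow(16, -1)))) = Mul(-1, Add(-29, Mul(-28, Rational(1, 16)))) = Mul(-1, Add(-29, Rational(-7, 4))) = Mul(-1, Rational(-123, 4)) = Rational(123, 4)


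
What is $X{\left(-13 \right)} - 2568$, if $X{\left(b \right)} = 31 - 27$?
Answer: $-2564$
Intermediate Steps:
$X{\left(b \right)} = 4$
$X{\left(-13 \right)} - 2568 = 4 - 2568 = -2564$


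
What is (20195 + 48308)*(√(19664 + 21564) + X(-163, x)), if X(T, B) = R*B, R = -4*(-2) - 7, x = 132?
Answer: 9042396 + 137006*√10307 ≈ 2.2952e+7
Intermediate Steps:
R = 1 (R = 8 - 7 = 1)
X(T, B) = B (X(T, B) = 1*B = B)
(20195 + 48308)*(√(19664 + 21564) + X(-163, x)) = (20195 + 48308)*(√(19664 + 21564) + 132) = 68503*(√41228 + 132) = 68503*(2*√10307 + 132) = 68503*(132 + 2*√10307) = 9042396 + 137006*√10307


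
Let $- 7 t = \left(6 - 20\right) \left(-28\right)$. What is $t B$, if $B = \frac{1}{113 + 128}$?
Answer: $- \frac{56}{241} \approx -0.23237$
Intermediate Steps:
$B = \frac{1}{241} \approx 0.0041494$
$t = -56$ ($t = - \frac{\left(6 - 20\right) \left(-28\right)}{7} = - \frac{\left(-14\right) \left(-28\right)}{7} = \left(- \frac{1}{7}\right) 392 = -56$)
$t B = \left(-56\right) \frac{1}{241} = - \frac{56}{241}$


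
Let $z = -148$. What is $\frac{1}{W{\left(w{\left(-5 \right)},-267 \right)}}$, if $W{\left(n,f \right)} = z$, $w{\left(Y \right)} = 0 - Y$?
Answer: $- \frac{1}{148} \approx -0.0067568$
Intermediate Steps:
$w{\left(Y \right)} = - Y$
$W{\left(n,f \right)} = -148$
$\frac{1}{W{\left(w{\left(-5 \right)},-267 \right)}} = \frac{1}{-148} = - \frac{1}{148}$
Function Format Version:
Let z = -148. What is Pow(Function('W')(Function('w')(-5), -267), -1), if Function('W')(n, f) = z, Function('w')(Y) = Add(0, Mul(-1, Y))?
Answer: Rational(-1, 148) ≈ -0.0067568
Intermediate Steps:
Function('w')(Y) = Mul(-1, Y)
Function('W')(n, f) = -148
Pow(Function('W')(Function('w')(-5), -267), -1) = Pow(-148, -1) = Rational(-1, 148)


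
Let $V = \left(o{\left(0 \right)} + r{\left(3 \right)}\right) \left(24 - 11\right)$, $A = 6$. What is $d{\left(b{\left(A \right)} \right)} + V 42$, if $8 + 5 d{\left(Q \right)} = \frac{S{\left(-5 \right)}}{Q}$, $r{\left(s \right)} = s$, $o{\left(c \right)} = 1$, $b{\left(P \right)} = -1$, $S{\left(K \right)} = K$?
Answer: $\frac{10917}{5} \approx 2183.4$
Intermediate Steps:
$d{\left(Q \right)} = - \frac{8}{5} - \frac{1}{Q}$ ($d{\left(Q \right)} = - \frac{8}{5} + \frac{\left(-5\right) \frac{1}{Q}}{5} = - \frac{8}{5} - \frac{1}{Q}$)
$V = 52$ ($V = \left(1 + 3\right) \left(24 - 11\right) = 4 \cdot 13 = 52$)
$d{\left(b{\left(A \right)} \right)} + V 42 = \left(- \frac{8}{5} - \frac{1}{-1}\right) + 52 \cdot 42 = \left(- \frac{8}{5} - -1\right) + 2184 = \left(- \frac{8}{5} + 1\right) + 2184 = - \frac{3}{5} + 2184 = \frac{10917}{5}$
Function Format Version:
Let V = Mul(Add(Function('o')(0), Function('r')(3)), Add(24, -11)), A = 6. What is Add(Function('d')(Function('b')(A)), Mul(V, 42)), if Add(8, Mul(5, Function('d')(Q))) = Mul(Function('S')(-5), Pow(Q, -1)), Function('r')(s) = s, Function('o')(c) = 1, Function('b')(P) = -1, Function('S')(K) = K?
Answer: Rational(10917, 5) ≈ 2183.4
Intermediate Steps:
Function('d')(Q) = Add(Rational(-8, 5), Mul(-1, Pow(Q, -1))) (Function('d')(Q) = Add(Rational(-8, 5), Mul(Rational(1, 5), Mul(-5, Pow(Q, -1)))) = Add(Rational(-8, 5), Mul(-1, Pow(Q, -1))))
V = 52 (V = Mul(Add(1, 3), Add(24, -11)) = Mul(4, 13) = 52)
Add(Function('d')(Function('b')(A)), Mul(V, 42)) = Add(Add(Rational(-8, 5), Mul(-1, Pow(-1, -1))), Mul(52, 42)) = Add(Add(Rational(-8, 5), Mul(-1, -1)), 2184) = Add(Add(Rational(-8, 5), 1), 2184) = Add(Rational(-3, 5), 2184) = Rational(10917, 5)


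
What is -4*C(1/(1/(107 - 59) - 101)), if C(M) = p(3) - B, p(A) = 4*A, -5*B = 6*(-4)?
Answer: -144/5 ≈ -28.800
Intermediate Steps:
B = 24/5 (B = -6*(-4)/5 = -1/5*(-24) = 24/5 ≈ 4.8000)
C(M) = 36/5 (C(M) = 4*3 - 1*24/5 = 12 - 24/5 = 36/5)
-4*C(1/(1/(107 - 59) - 101)) = -4*36/5 = -144/5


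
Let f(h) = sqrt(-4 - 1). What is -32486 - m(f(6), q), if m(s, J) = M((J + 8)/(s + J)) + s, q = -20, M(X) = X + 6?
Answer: 3*(-216619*I - 10824*sqrt(5))/(sqrt(5) + 20*I) ≈ -32493.0 - 2.3023*I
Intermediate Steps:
M(X) = 6 + X
f(h) = I*sqrt(5) (f(h) = sqrt(-5) = I*sqrt(5))
m(s, J) = 6 + s + (8 + J)/(J + s) (m(s, J) = (6 + (J + 8)/(s + J)) + s = (6 + (8 + J)/(J + s)) + s = 6 + s + (8 + J)/(J + s))
-32486 - m(f(6), q) = -32486 - (8 - 20 + (6 + I*sqrt(5))*(-20 + I*sqrt(5)))/(-20 + I*sqrt(5)) = -32486 - (8 - 20 + (-20 + I*sqrt(5))*(6 + I*sqrt(5)))/(-20 + I*sqrt(5)) = -32486 - (-12 + (-20 + I*sqrt(5))*(6 + I*sqrt(5)))/(-20 + I*sqrt(5))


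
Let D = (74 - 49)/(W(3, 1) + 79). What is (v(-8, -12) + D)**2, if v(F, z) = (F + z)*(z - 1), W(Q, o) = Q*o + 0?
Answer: 455609025/6724 ≈ 67759.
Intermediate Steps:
W(Q, o) = Q*o
v(F, z) = (-1 + z)*(F + z) (v(F, z) = (F + z)*(-1 + z) = (-1 + z)*(F + z))
D = 25/82 (D = (74 - 49)/(3*1 + 79) = 25/(3 + 79) = 25/82 ≈ 0.30488)
(v(-8, -12) + D)**2 = (((-12)**2 - 1*(-8) - 1*(-12) - 8*(-12)) + 25/82)**2 = ((144 + 8 + 12 + 96) + 25/82)**2 = (260 + 25/82)**2 = (21345/82)**2 = 455609025/6724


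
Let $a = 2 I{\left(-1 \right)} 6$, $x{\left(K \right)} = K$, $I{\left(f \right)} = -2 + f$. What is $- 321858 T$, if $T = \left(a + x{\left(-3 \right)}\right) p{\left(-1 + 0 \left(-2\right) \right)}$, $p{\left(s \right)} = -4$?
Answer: $-50209848$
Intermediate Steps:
$a = -36$ ($a = 2 \left(-2 - 1\right) 6 = 2 \left(\left(-3\right) 6\right) = 2 \left(-18\right) = -36$)
$T = 156$ ($T = \left(-36 - 3\right) \left(-4\right) = \left(-39\right) \left(-4\right) = 156$)
$- 321858 T = \left(-321858\right) 156 = -50209848$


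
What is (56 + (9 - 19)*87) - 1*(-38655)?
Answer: 37841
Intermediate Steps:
(56 + (9 - 19)*87) - 1*(-38655) = (56 - 10*87) + 38655 = (56 - 870) + 38655 = -814 + 38655 = 37841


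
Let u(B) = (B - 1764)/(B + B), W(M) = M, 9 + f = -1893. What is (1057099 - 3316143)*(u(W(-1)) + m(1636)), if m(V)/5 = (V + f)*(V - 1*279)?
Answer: 4075151595310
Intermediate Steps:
f = -1902 (f = -9 - 1893 = -1902)
m(V) = 5*(-1902 + V)*(-279 + V) (m(V) = 5*((V - 1902)*(V - 1*279)) = 5*((-1902 + V)*(V - 279)) = 5*((-1902 + V)*(-279 + V)) = 5*(-1902 + V)*(-279 + V))
u(B) = (-1764 + B)/(2*B) (u(B) = (-1764 + B)/((2*B)) = (-1764 + B)*(1/(2*B)) = (-1764 + B)/(2*B))
(1057099 - 3316143)*(u(W(-1)) + m(1636)) = (1057099 - 3316143)*((1/2)*(-1764 - 1)/(-1) + (2653290 - 10905*1636 + 5*1636**2)) = -2259044*((1/2)*(-1)*(-1765) + (2653290 - 17840580 + 5*2676496)) = -2259044*(1765/2 + (2653290 - 17840580 + 13382480)) = -2259044*(1765/2 - 1804810) = -2259044*(-3607855/2) = 4075151595310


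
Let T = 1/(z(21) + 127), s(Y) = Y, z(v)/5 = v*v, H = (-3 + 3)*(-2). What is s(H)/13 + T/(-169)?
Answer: -1/394108 ≈ -2.5374e-6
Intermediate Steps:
H = 0 (H = 0*(-2) = 0)
z(v) = 5*v² (z(v) = 5*(v*v) = 5*v²)
T = 1/2332 (T = 1/(5*21² + 127) = 1/(5*441 + 127) = 1/(2205 + 127) = 1/2332 ≈ 0.00042882)
s(H)/13 + T/(-169) = 0/13 + (1/2332)/(-169) = 0*(1/13) + (1/2332)*(-1/169) = 0 - 1/394108 = -1/394108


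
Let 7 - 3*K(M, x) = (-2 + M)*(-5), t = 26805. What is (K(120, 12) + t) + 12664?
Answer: 39668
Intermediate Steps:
K(M, x) = -1 + 5*M/3 (K(M, x) = 7/3 - (-2 + M)*(-5)/3 = 7/3 - (10 - 5*M)/3 = 7/3 + (-10/3 + 5*M/3) = -1 + 5*M/3)
(K(120, 12) + t) + 12664 = ((-1 + (5/3)*120) + 26805) + 12664 = ((-1 + 200) + 26805) + 12664 = (199 + 26805) + 12664 = 27004 + 12664 = 39668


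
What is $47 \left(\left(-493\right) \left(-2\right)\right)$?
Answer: $46342$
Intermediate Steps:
$47 \left(\left(-493\right) \left(-2\right)\right) = 47 \cdot 986 = 46342$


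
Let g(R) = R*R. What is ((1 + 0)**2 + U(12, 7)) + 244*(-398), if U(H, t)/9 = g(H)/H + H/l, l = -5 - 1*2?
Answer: -679129/7 ≈ -97018.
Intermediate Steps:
l = -7 (l = -5 - 2 = -7)
g(R) = R**2
U(H, t) = 54*H/7 (U(H, t) = 9*(H**2/H + H/(-7)) = 9*(H + H*(-1/7)) = 9*(H - H/7) = 9*(6*H/7) = 54*H/7)
((1 + 0)**2 + U(12, 7)) + 244*(-398) = ((1 + 0)**2 + (54/7)*12) + 244*(-398) = (1**2 + 648/7) - 97112 = (1 + 648/7) - 97112 = 655/7 - 97112 = -679129/7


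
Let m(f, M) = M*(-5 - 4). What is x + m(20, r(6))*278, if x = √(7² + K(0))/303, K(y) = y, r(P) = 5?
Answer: -3790523/303 ≈ -12510.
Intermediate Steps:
m(f, M) = -9*M (m(f, M) = M*(-9) = -9*M)
x = 7/303 (x = √(7² + 0)/303 = √(49 + 0)*(1/303) = √49*(1/303) = 7*(1/303) = 7/303 ≈ 0.023102)
x + m(20, r(6))*278 = 7/303 - 9*5*278 = 7/303 - 45*278 = 7/303 - 12510 = -3790523/303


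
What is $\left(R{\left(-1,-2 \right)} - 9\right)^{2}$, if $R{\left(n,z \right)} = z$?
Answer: $121$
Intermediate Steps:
$\left(R{\left(-1,-2 \right)} - 9\right)^{2} = \left(-2 - 9\right)^{2} = \left(-11\right)^{2} = 121$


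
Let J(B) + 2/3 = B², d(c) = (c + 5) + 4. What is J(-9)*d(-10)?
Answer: -241/3 ≈ -80.333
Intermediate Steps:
d(c) = 9 + c (d(c) = (5 + c) + 4 = 9 + c)
J(B) = -⅔ + B²
J(-9)*d(-10) = (-⅔ + (-9)²)*(9 - 10) = (-⅔ + 81)*(-1) = (241/3)*(-1) = -241/3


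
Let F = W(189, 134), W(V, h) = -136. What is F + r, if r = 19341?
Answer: 19205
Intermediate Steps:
F = -136
F + r = -136 + 19341 = 19205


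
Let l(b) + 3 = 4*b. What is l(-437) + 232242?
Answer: 230491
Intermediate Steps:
l(b) = -3 + 4*b
l(-437) + 232242 = (-3 + 4*(-437)) + 232242 = (-3 - 1748) + 232242 = -1751 + 232242 = 230491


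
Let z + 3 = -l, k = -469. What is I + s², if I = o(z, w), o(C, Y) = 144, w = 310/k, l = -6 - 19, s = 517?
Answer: 267433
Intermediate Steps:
l = -25
w = -310/469 (w = 310/(-469) = 310*(-1/469) = -310/469 ≈ -0.66098)
z = 22 (z = -3 - 1*(-25) = -3 + 25 = 22)
I = 144
I + s² = 144 + 517² = 144 + 267289 = 267433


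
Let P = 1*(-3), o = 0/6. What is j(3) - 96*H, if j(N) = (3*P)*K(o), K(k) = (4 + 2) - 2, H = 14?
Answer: -1380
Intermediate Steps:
o = 0 (o = 0*(1/6) = 0)
P = -3
K(k) = 4 (K(k) = 6 - 2 = 4)
j(N) = -36 (j(N) = (3*(-3))*4 = -9*4 = -36)
j(3) - 96*H = -36 - 96*14 = -36 - 1344 = -1380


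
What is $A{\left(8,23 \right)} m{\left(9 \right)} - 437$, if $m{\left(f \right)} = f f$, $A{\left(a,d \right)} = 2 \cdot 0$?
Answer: $-437$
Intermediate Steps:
$A{\left(a,d \right)} = 0$
$m{\left(f \right)} = f^{2}$
$A{\left(8,23 \right)} m{\left(9 \right)} - 437 = 0 \cdot 9^{2} - 437 = 0 \cdot 81 - 437 = 0 - 437 = -437$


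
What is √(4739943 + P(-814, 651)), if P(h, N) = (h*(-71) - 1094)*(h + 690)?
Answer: I*√2290857 ≈ 1513.6*I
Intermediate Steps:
P(h, N) = (-1094 - 71*h)*(690 + h) (P(h, N) = (-71*h - 1094)*(690 + h) = (-1094 - 71*h)*(690 + h))
√(4739943 + P(-814, 651)) = √(4739943 + (-754860 - 50084*(-814) - 71*(-814)²)) = √(4739943 + (-754860 + 40768376 - 71*662596)) = √(4739943 + (-754860 + 40768376 - 47044316)) = √(4739943 - 7030800) = √(-2290857) = I*√2290857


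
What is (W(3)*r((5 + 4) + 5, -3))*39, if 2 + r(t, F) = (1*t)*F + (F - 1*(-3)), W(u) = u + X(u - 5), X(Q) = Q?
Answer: -1716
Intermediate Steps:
W(u) = -5 + 2*u (W(u) = u + (u - 5) = u + (-5 + u) = -5 + 2*u)
r(t, F) = 1 + F + F*t (r(t, F) = -2 + ((1*t)*F + (F - 1*(-3))) = -2 + (t*F + (F + 3)) = -2 + (F*t + (3 + F)) = -2 + (3 + F + F*t) = 1 + F + F*t)
(W(3)*r((5 + 4) + 5, -3))*39 = ((-5 + 2*3)*(1 - 3 - 3*((5 + 4) + 5)))*39 = ((-5 + 6)*(1 - 3 - 3*(9 + 5)))*39 = (1*(1 - 3 - 3*14))*39 = (1*(1 - 3 - 42))*39 = (1*(-44))*39 = -44*39 = -1716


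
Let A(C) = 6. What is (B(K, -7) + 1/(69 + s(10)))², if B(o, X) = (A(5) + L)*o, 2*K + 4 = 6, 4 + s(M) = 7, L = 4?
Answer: 519841/5184 ≈ 100.28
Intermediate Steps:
s(M) = 3 (s(M) = -4 + 7 = 3)
K = 1 (K = -2 + (½)*6 = -2 + 3 = 1)
B(o, X) = 10*o (B(o, X) = (6 + 4)*o = 10*o)
(B(K, -7) + 1/(69 + s(10)))² = (10*1 + 1/(69 + 3))² = (10 + 1/72)² = (721/72)² = 519841/5184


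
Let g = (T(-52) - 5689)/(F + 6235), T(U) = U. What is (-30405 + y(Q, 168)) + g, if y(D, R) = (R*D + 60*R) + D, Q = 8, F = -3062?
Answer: -60207070/3173 ≈ -18975.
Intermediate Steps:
g = -5741/3173 (g = (-52 - 5689)/(-3062 + 6235) = -5741/3173 ≈ -1.8093)
y(D, R) = D + 60*R + D*R (y(D, R) = (D*R + 60*R) + D = (60*R + D*R) + D = D + 60*R + D*R)
(-30405 + y(Q, 168)) + g = (-30405 + (8 + 60*168 + 8*168)) - 5741/3173 = (-30405 + (8 + 10080 + 1344)) - 5741/3173 = (-30405 + 11432) - 5741/3173 = -18973 - 5741/3173 = -60207070/3173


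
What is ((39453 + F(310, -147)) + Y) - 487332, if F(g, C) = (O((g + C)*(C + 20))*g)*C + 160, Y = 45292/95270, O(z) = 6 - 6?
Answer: -21327071919/47635 ≈ -4.4772e+5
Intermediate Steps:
O(z) = 0
Y = 22646/47635 (Y = 45292*(1/95270) = 22646/47635 ≈ 0.47541)
F(g, C) = 160 (F(g, C) = (0*g)*C + 160 = 0*C + 160 = 0 + 160 = 160)
((39453 + F(310, -147)) + Y) - 487332 = ((39453 + 160) + 22646/47635) - 487332 = (39613 + 22646/47635) - 487332 = 1886987901/47635 - 487332 = -21327071919/47635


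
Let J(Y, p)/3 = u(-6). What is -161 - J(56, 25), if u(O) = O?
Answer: -143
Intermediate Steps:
J(Y, p) = -18 (J(Y, p) = 3*(-6) = -18)
-161 - J(56, 25) = -161 - 1*(-18) = -161 + 18 = -143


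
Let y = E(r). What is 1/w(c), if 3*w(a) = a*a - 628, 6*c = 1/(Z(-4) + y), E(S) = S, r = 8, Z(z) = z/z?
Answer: -8748/1831247 ≈ -0.0047771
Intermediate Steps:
Z(z) = 1
y = 8
c = 1/54 (c = 1/(6*(1 + 8)) = (1/6)/9 = (1/6)*(1/9) = 1/54 ≈ 0.018519)
w(a) = -628/3 + a**2/3 (w(a) = (a*a - 628)/3 = (a**2 - 628)/3 = (-628 + a**2)/3 = -628/3 + a**2/3)
1/w(c) = 1/(-628/3 + (1/54)**2/3) = 1/(-628/3 + (1/3)*(1/2916)) = 1/(-628/3 + 1/8748) = 1/(-1831247/8748) = -8748/1831247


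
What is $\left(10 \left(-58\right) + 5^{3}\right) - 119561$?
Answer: $-120016$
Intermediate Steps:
$\left(10 \left(-58\right) + 5^{3}\right) - 119561 = \left(-580 + 125\right) - 119561 = -455 - 119561 = -120016$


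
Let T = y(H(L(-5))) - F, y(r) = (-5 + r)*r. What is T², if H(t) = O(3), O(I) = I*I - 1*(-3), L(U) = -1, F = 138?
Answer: 2916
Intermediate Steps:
O(I) = 3 + I² (O(I) = I² + 3 = 3 + I²)
H(t) = 12 (H(t) = 3 + 3² = 3 + 9 = 12)
y(r) = r*(-5 + r)
T = -54 (T = 12*(-5 + 12) - 1*138 = 12*7 - 138 = 84 - 138 = -54)
T² = (-54)² = 2916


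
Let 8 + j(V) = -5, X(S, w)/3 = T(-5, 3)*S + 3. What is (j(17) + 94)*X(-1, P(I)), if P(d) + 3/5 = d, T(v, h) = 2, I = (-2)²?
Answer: 243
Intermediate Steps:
I = 4
P(d) = -⅗ + d
X(S, w) = 9 + 6*S (X(S, w) = 3*(2*S + 3) = 3*(3 + 2*S) = 9 + 6*S)
j(V) = -13 (j(V) = -8 - 5 = -13)
(j(17) + 94)*X(-1, P(I)) = (-13 + 94)*(9 + 6*(-1)) = 81*(9 - 6) = 81*3 = 243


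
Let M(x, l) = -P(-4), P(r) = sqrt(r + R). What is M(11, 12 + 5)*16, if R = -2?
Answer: -16*I*sqrt(6) ≈ -39.192*I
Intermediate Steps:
P(r) = sqrt(-2 + r) (P(r) = sqrt(r - 2) = sqrt(-2 + r))
M(x, l) = -I*sqrt(6) (M(x, l) = -sqrt(-2 - 4) = -sqrt(-6) = -I*sqrt(6))
M(11, 12 + 5)*16 = -I*sqrt(6)*16 = -16*I*sqrt(6)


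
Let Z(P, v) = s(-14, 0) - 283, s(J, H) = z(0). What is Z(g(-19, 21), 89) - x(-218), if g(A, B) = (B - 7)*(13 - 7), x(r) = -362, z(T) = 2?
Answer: 81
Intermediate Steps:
s(J, H) = 2
g(A, B) = -42 + 6*B (g(A, B) = (-7 + B)*6 = -42 + 6*B)
Z(P, v) = -281 (Z(P, v) = 2 - 283 = -281)
Z(g(-19, 21), 89) - x(-218) = -281 - 1*(-362) = -281 + 362 = 81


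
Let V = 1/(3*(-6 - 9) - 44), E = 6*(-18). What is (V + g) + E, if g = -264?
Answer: -33109/89 ≈ -372.01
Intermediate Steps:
E = -108
V = -1/89 (V = 1/(3*(-15) - 44) = 1/(-45 - 44) = 1/(-89) = -1/89 ≈ -0.011236)
(V + g) + E = (-1/89 - 264) - 108 = -23497/89 - 108 = -33109/89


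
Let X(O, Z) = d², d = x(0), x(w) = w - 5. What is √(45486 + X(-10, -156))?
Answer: √45511 ≈ 213.33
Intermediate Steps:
x(w) = -5 + w
d = -5 (d = -5 + 0 = -5)
X(O, Z) = 25 (X(O, Z) = (-5)² = 25)
√(45486 + X(-10, -156)) = √(45486 + 25) = √45511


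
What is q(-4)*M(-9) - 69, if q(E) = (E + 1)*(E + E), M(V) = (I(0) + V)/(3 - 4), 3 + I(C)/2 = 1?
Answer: 243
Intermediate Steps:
I(C) = -4 (I(C) = -6 + 2*1 = -6 + 2 = -4)
M(V) = 4 - V (M(V) = (-4 + V)/(3 - 4) = (-4 + V)/(-1) = (-4 + V)*(-1) = 4 - V)
q(E) = 2*E*(1 + E) (q(E) = (1 + E)*(2*E) = 2*E*(1 + E))
q(-4)*M(-9) - 69 = (2*(-4)*(1 - 4))*(4 - 1*(-9)) - 69 = (2*(-4)*(-3))*(4 + 9) - 69 = 24*13 - 69 = 312 - 69 = 243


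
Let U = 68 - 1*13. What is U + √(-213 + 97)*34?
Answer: 55 + 68*I*√29 ≈ 55.0 + 366.19*I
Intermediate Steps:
U = 55 (U = 68 - 13 = 55)
U + √(-213 + 97)*34 = 55 + √(-213 + 97)*34 = 55 + √(-116)*34 = 55 + (2*I*√29)*34 = 55 + 68*I*√29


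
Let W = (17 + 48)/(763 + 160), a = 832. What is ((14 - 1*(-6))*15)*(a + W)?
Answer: 17723100/71 ≈ 2.4962e+5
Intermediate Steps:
W = 5/71 (W = 65/923 = 65*(1/923) = 5/71 ≈ 0.070423)
((14 - 1*(-6))*15)*(a + W) = ((14 - 1*(-6))*15)*(832 + 5/71) = ((14 + 6)*15)*(59077/71) = (20*15)*(59077/71) = 300*(59077/71) = 17723100/71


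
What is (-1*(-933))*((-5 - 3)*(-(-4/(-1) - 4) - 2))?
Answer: 14928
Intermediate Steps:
(-1*(-933))*((-5 - 3)*(-(-4/(-1) - 4) - 2)) = 933*(-8*(-(-1*(-4) - 4) - 2)) = 933*(-8*(-(4 - 4) - 2)) = 933*(-8*(-1*0 - 2)) = 933*(-8*(0 - 2)) = 933*(-8*(-2)) = 933*16 = 14928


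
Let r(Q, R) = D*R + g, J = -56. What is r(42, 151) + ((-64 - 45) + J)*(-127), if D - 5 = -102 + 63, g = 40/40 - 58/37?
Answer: 585356/37 ≈ 15820.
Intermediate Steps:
g = -21/37 (g = 40*(1/40) - 58*1/37 = 1 - 58/37 = -21/37 ≈ -0.56757)
D = -34 (D = 5 + (-102 + 63) = 5 - 39 = -34)
r(Q, R) = -21/37 - 34*R (r(Q, R) = -34*R - 21/37 = -21/37 - 34*R)
r(42, 151) + ((-64 - 45) + J)*(-127) = (-21/37 - 34*151) + ((-64 - 45) - 56)*(-127) = (-21/37 - 5134) + (-109 - 56)*(-127) = -189979/37 - 165*(-127) = -189979/37 + 20955 = 585356/37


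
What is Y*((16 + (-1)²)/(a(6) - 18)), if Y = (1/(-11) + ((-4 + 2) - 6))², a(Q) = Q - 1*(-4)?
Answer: -134657/968 ≈ -139.11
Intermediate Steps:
a(Q) = 4 + Q (a(Q) = Q + 4 = 4 + Q)
Y = 7921/121 (Y = (-1/11 + (-2 - 6))² = (-1/11 - 8)² = (-89/11)² = 7921/121 ≈ 65.463)
Y*((16 + (-1)²)/(a(6) - 18)) = 7921*((16 + (-1)²)/((4 + 6) - 18))/121 = 7921*((16 + 1)/(10 - 18))/121 = 7921*(17/(-8))/121 = 7921*(17*(-⅛))/121 = (7921/121)*(-17/8) = -134657/968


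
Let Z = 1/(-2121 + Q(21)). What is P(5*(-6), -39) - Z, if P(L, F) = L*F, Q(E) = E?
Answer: 2457001/2100 ≈ 1170.0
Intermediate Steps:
Z = -1/2100 (Z = 1/(-2121 + 21) = 1/(-2100) = -1/2100 ≈ -0.00047619)
P(L, F) = F*L
P(5*(-6), -39) - Z = -195*(-6) - 1*(-1/2100) = -39*(-30) + 1/2100 = 1170 + 1/2100 = 2457001/2100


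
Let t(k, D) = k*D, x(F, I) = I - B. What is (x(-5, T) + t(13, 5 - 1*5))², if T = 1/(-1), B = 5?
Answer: 36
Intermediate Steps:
T = -1
x(F, I) = -5 + I (x(F, I) = I - 1*5 = I - 5 = -5 + I)
t(k, D) = D*k
(x(-5, T) + t(13, 5 - 1*5))² = ((-5 - 1) + (5 - 1*5)*13)² = (-6 + (5 - 5)*13)² = (-6 + 0*13)² = (-6 + 0)² = (-6)² = 36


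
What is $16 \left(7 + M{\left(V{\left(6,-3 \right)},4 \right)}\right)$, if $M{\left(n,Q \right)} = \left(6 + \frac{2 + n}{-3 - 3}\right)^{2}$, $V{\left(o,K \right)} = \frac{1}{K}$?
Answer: $\frac{51508}{81} \approx 635.9$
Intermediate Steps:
$M{\left(n,Q \right)} = \left(\frac{17}{3} - \frac{n}{6}\right)^{2}$ ($M{\left(n,Q \right)} = \left(6 + \frac{2 + n}{-6}\right)^{2} = \left(6 + \left(2 + n\right) \left(- \frac{1}{6}\right)\right)^{2} = \left(6 - \left(\frac{1}{3} + \frac{n}{6}\right)\right)^{2} = \left(\frac{17}{3} - \frac{n}{6}\right)^{2}$)
$16 \left(7 + M{\left(V{\left(6,-3 \right)},4 \right)}\right) = 16 \left(7 + \frac{\left(-34 + \frac{1}{-3}\right)^{2}}{36}\right) = 16 \left(7 + \frac{\left(-34 - \frac{1}{3}\right)^{2}}{36}\right) = 16 \left(7 + \frac{\left(- \frac{103}{3}\right)^{2}}{36}\right) = 16 \left(7 + \frac{1}{36} \cdot \frac{10609}{9}\right) = 16 \left(7 + \frac{10609}{324}\right) = 16 \cdot \frac{12877}{324} = \frac{51508}{81}$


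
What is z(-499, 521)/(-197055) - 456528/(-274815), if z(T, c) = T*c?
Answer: 717365573/240682977 ≈ 2.9805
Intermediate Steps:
z(-499, 521)/(-197055) - 456528/(-274815) = -499*521/(-197055) - 456528/(-274815) = -259979*(-1/197055) - 456528*(-1/274815) = 259979/197055 + 152176/91605 = 717365573/240682977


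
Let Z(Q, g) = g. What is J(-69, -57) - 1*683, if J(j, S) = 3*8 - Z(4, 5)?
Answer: -664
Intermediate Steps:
J(j, S) = 19 (J(j, S) = 3*8 - 1*5 = 24 - 5 = 19)
J(-69, -57) - 1*683 = 19 - 1*683 = 19 - 683 = -664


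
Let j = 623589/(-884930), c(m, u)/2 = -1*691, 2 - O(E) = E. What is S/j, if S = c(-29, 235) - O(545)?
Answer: 742456270/623589 ≈ 1190.6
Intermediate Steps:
O(E) = 2 - E
c(m, u) = -1382 (c(m, u) = 2*(-1*691) = 2*(-691) = -1382)
j = -623589/884930 (j = 623589*(-1/884930) = -623589/884930 ≈ -0.70468)
S = -839 (S = -1382 - (2 - 1*545) = -1382 - (2 - 545) = -1382 - 1*(-543) = -1382 + 543 = -839)
S/j = -839/(-623589/884930) = -839*(-884930/623589) = 742456270/623589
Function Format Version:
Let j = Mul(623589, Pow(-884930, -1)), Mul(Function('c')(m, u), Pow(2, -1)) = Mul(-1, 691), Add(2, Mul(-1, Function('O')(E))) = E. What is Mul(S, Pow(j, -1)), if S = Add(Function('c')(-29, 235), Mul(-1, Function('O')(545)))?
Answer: Rational(742456270, 623589) ≈ 1190.6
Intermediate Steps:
Function('O')(E) = Add(2, Mul(-1, E))
Function('c')(m, u) = -1382 (Function('c')(m, u) = Mul(2, Mul(-1, 691)) = Mul(2, -691) = -1382)
j = Rational(-623589, 884930) (j = Mul(623589, Rational(-1, 884930)) = Rational(-623589, 884930) ≈ -0.70468)
S = -839 (S = Add(-1382, Mul(-1, Add(2, Mul(-1, 545)))) = Add(-1382, Mul(-1, Add(2, -545))) = Add(-1382, Mul(-1, -543)) = Add(-1382, 543) = -839)
Mul(S, Pow(j, -1)) = Mul(-839, Pow(Rational(-623589, 884930), -1)) = Mul(-839, Rational(-884930, 623589)) = Rational(742456270, 623589)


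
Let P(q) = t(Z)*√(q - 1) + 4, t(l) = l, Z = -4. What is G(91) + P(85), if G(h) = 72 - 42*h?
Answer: -3746 - 8*√21 ≈ -3782.7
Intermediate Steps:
P(q) = 4 - 4*√(-1 + q) (P(q) = -4*√(q - 1) + 4 = -4*√(-1 + q) + 4 = 4 - 4*√(-1 + q))
G(91) + P(85) = (72 - 42*91) + (4 - 4*√(-1 + 85)) = (72 - 3822) + (4 - 8*√21) = -3750 + (4 - 8*√21) = -3746 - 8*√21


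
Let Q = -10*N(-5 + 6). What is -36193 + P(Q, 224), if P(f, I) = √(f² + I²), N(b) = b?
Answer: -36193 + 2*√12569 ≈ -35969.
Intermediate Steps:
Q = -10 (Q = -10*(-5 + 6) = -10*1 = -10)
P(f, I) = √(I² + f²)
-36193 + P(Q, 224) = -36193 + √(224² + (-10)²) = -36193 + √(50176 + 100) = -36193 + √50276 = -36193 + 2*√12569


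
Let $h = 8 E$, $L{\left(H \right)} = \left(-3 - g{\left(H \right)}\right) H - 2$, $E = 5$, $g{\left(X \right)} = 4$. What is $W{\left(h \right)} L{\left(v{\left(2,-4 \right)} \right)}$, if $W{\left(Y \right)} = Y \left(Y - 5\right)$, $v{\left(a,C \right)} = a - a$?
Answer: $-2800$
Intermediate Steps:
$v{\left(a,C \right)} = 0$
$L{\left(H \right)} = -2 - 7 H$ ($L{\left(H \right)} = \left(-3 - 4\right) H - 2 = - 7 H - 2 = -2 - 7 H$)
$h = 40$ ($h = 8 \cdot 5 = 40$)
$W{\left(Y \right)} = Y \left(-5 + Y\right)$
$W{\left(h \right)} L{\left(v{\left(2,-4 \right)} \right)} = 40 \left(-5 + 40\right) \left(-2 - 0\right) = 40 \cdot 35 \left(-2 + 0\right) = 1400 \left(-2\right) = -2800$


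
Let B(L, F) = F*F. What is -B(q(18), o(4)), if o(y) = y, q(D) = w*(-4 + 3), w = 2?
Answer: -16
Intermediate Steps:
q(D) = -2 (q(D) = 2*(-4 + 3) = 2*(-1) = -2)
B(L, F) = F²
-B(q(18), o(4)) = -1*4² = -1*16 = -16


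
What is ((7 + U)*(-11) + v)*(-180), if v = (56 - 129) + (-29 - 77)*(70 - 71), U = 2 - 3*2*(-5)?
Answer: 71280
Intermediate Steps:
U = 32 (U = 2 - 6*(-5) = 2 + 30 = 32)
v = 33 (v = -73 - 106*(-1) = -73 + 106 = 33)
((7 + U)*(-11) + v)*(-180) = ((7 + 32)*(-11) + 33)*(-180) = (39*(-11) + 33)*(-180) = (-429 + 33)*(-180) = -396*(-180) = 71280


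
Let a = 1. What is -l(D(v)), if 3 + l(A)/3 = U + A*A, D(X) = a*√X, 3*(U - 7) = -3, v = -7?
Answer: 12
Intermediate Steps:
U = 6 (U = 7 + (⅓)*(-3) = 7 - 1 = 6)
D(X) = √X (D(X) = 1*√X = √X)
l(A) = 9 + 3*A² (l(A) = -9 + 3*(6 + A*A) = -9 + 3*(6 + A²) = -9 + (18 + 3*A²) = 9 + 3*A²)
-l(D(v)) = -(9 + 3*(√(-7))²) = -(9 + 3*(I*√7)²) = -(9 + 3*(-7)) = -(9 - 21) = -1*(-12) = 12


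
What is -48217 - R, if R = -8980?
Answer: -39237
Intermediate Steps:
-48217 - R = -48217 - 1*(-8980) = -48217 + 8980 = -39237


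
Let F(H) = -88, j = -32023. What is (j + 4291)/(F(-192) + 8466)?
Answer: -13866/4189 ≈ -3.3101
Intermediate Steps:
(j + 4291)/(F(-192) + 8466) = (-32023 + 4291)/(-88 + 8466) = -27732/8378 = -27732*1/8378 = -13866/4189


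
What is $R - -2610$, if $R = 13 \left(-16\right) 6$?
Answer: $1362$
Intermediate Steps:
$R = -1248$ ($R = \left(-208\right) 6 = -1248$)
$R - -2610 = -1248 - -2610 = -1248 + 2610 = 1362$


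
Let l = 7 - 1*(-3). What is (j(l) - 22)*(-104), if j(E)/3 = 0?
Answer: 2288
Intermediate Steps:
l = 10 (l = 7 + 3 = 10)
j(E) = 0 (j(E) = 3*0 = 0)
(j(l) - 22)*(-104) = (0 - 22)*(-104) = -22*(-104) = 2288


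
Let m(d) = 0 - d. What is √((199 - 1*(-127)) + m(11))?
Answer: 3*√35 ≈ 17.748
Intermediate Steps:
m(d) = -d
√((199 - 1*(-127)) + m(11)) = √((199 - 1*(-127)) - 1*11) = √((199 + 127) - 11) = √(326 - 11) = √315 = 3*√35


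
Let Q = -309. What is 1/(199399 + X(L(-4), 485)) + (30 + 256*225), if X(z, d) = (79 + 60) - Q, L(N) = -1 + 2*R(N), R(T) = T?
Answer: 11517182611/199847 ≈ 57630.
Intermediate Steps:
L(N) = -1 + 2*N
X(z, d) = 448 (X(z, d) = (79 + 60) - 1*(-309) = 139 + 309 = 448)
1/(199399 + X(L(-4), 485)) + (30 + 256*225) = 1/(199399 + 448) + (30 + 256*225) = 1/199847 + (30 + 57600) = 1/199847 + 57630 = 11517182611/199847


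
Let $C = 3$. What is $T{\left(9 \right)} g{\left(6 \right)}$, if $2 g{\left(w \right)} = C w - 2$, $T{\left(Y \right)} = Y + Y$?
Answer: $144$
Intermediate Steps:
$T{\left(Y \right)} = 2 Y$
$g{\left(w \right)} = -1 + \frac{3 w}{2}$ ($g{\left(w \right)} = \frac{3 w - 2}{2} = \frac{-2 + 3 w}{2} = -1 + \frac{3 w}{2}$)
$T{\left(9 \right)} g{\left(6 \right)} = 2 \cdot 9 \left(-1 + \frac{3}{2} \cdot 6\right) = 18 \left(-1 + 9\right) = 18 \cdot 8 = 144$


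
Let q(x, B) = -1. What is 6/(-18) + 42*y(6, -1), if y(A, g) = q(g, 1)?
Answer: -127/3 ≈ -42.333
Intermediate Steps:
y(A, g) = -1
6/(-18) + 42*y(6, -1) = 6/(-18) + 42*(-1) = 6*(-1/18) - 42 = -⅓ - 42 = -127/3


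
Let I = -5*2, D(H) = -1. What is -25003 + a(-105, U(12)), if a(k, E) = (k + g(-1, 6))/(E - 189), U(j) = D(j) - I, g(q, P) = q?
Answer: -2250217/90 ≈ -25002.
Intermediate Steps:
I = -10
U(j) = 9 (U(j) = -1 - 1*(-10) = -1 + 10 = 9)
a(k, E) = (-1 + k)/(-189 + E) (a(k, E) = (k - 1)/(E - 189) = (-1 + k)/(-189 + E))
-25003 + a(-105, U(12)) = -25003 + (-1 - 105)/(-189 + 9) = -25003 - 106/(-180) = -25003 - 1/180*(-106) = -25003 + 53/90 = -2250217/90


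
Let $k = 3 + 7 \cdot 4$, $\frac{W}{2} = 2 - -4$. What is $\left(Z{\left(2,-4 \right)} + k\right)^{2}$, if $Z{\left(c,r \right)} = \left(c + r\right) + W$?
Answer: $1681$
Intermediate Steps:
$W = 12$ ($W = 2 \left(2 - -4\right) = 2 \left(2 + 4\right) = 2 \cdot 6 = 12$)
$Z{\left(c,r \right)} = 12 + c + r$ ($Z{\left(c,r \right)} = \left(c + r\right) + 12 = 12 + c + r$)
$k = 31$ ($k = 3 + 28 = 31$)
$\left(Z{\left(2,-4 \right)} + k\right)^{2} = \left(\left(12 + 2 - 4\right) + 31\right)^{2} = \left(10 + 31\right)^{2} = 41^{2} = 1681$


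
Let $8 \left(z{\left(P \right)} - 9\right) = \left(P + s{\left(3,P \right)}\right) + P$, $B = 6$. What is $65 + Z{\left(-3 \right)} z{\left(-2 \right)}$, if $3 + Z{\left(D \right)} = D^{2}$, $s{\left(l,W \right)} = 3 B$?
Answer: $\frac{259}{2} \approx 129.5$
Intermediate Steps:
$s{\left(l,W \right)} = 18$ ($s{\left(l,W \right)} = 3 \cdot 6 = 18$)
$Z{\left(D \right)} = -3 + D^{2}$
$z{\left(P \right)} = \frac{45}{4} + \frac{P}{4}$ ($z{\left(P \right)} = 9 + \frac{\left(P + 18\right) + P}{8} = 9 + \frac{\left(18 + P\right) + P}{8} = 9 + \frac{18 + 2 P}{8} = 9 + \left(\frac{9}{4} + \frac{P}{4}\right) = \frac{45}{4} + \frac{P}{4}$)
$65 + Z{\left(-3 \right)} z{\left(-2 \right)} = 65 + \left(-3 + \left(-3\right)^{2}\right) \left(\frac{45}{4} + \frac{1}{4} \left(-2\right)\right) = 65 + \left(-3 + 9\right) \left(\frac{45}{4} - \frac{1}{2}\right) = 65 + 6 \cdot \frac{43}{4} = 65 + \frac{129}{2} = \frac{259}{2}$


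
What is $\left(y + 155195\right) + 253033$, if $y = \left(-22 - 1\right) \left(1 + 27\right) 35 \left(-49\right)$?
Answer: $1512688$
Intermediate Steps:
$y = 1104460$ ($y = \left(-23\right) 28 \cdot 35 \left(-49\right) = \left(-644\right) 35 \left(-49\right) = \left(-22540\right) \left(-49\right) = 1104460$)
$\left(y + 155195\right) + 253033 = \left(1104460 + 155195\right) + 253033 = 1259655 + 253033 = 1512688$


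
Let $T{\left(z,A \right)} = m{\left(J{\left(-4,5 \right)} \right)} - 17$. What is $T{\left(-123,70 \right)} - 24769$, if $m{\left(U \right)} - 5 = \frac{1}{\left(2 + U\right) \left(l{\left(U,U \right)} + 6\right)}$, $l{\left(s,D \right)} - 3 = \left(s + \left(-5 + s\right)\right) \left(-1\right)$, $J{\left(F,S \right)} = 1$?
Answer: $- \frac{892115}{36} \approx -24781.0$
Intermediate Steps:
$l{\left(s,D \right)} = 8 - 2 s$ ($l{\left(s,D \right)} = 3 + \left(s + \left(-5 + s\right)\right) \left(-1\right) = 3 + \left(-5 + 2 s\right) \left(-1\right) = 3 - \left(-5 + 2 s\right) = 8 - 2 s$)
$m{\left(U \right)} = 5 + \frac{1}{\left(2 + U\right) \left(14 - 2 U\right)}$ ($m{\left(U \right)} = 5 + \frac{1}{\left(2 + U\right) \left(\left(8 - 2 U\right) + 6\right)} = 5 + \frac{1}{\left(2 + U\right) \left(14 - 2 U\right)}$)
$T{\left(z,A \right)} = - \frac{431}{36}$ ($T{\left(z,A \right)} = \frac{-141 - 50 + 10 \cdot 1^{2}}{2 \left(-14 + 1^{2} - 5\right)} - 17 = \frac{-141 - 50 + 10 \cdot 1}{2 \left(-14 + 1 - 5\right)} - 17 = \frac{-141 - 50 + 10}{2 \left(-18\right)} - 17 = \frac{1}{2} \left(- \frac{1}{18}\right) \left(-181\right) - 17 = \frac{181}{36} - 17 = - \frac{431}{36}$)
$T{\left(-123,70 \right)} - 24769 = - \frac{431}{36} - 24769 = - \frac{892115}{36}$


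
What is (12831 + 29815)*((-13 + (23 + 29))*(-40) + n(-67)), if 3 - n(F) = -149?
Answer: -60045568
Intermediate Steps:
n(F) = 152 (n(F) = 3 - 1*(-149) = 3 + 149 = 152)
(12831 + 29815)*((-13 + (23 + 29))*(-40) + n(-67)) = (12831 + 29815)*((-13 + (23 + 29))*(-40) + 152) = 42646*((-13 + 52)*(-40) + 152) = 42646*(39*(-40) + 152) = 42646*(-1560 + 152) = 42646*(-1408) = -60045568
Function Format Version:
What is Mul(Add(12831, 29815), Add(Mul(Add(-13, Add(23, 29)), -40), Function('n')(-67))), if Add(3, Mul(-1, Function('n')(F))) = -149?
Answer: -60045568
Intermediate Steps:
Function('n')(F) = 152 (Function('n')(F) = Add(3, Mul(-1, -149)) = Add(3, 149) = 152)
Mul(Add(12831, 29815), Add(Mul(Add(-13, Add(23, 29)), -40), Function('n')(-67))) = Mul(Add(12831, 29815), Add(Mul(Add(-13, Add(23, 29)), -40), 152)) = Mul(42646, Add(Mul(Add(-13, 52), -40), 152)) = Mul(42646, Add(Mul(39, -40), 152)) = Mul(42646, Add(-1560, 152)) = Mul(42646, -1408) = -60045568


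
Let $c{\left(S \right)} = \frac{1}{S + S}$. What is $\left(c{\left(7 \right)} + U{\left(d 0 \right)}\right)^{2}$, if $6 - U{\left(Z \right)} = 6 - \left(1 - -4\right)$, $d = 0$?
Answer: $\frac{5041}{196} \approx 25.719$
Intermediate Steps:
$c{\left(S \right)} = \frac{1}{2 S}$
$U{\left(Z \right)} = 5$ ($U{\left(Z \right)} = 6 - \left(6 - \left(1 - -4\right)\right) = 6 - \left(6 - \left(1 + 4\right)\right) = 6 - \left(6 - 5\right) = 6 - 1 = 5$)
$\left(c{\left(7 \right)} + U{\left(d 0 \right)}\right)^{2} = \left(\frac{1}{2 \cdot 7} + 5\right)^{2} = \left(\frac{1}{2} \cdot \frac{1}{7} + 5\right)^{2} = \left(\frac{1}{14} + 5\right)^{2} = \left(\frac{71}{14}\right)^{2} = \frac{5041}{196}$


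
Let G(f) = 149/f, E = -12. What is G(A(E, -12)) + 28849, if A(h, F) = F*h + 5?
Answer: 28850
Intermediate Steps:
A(h, F) = 5 + F*h
G(A(E, -12)) + 28849 = 149/(5 - 12*(-12)) + 28849 = 149/(5 + 144) + 28849 = 149/149 + 28849 = 149*(1/149) + 28849 = 1 + 28849 = 28850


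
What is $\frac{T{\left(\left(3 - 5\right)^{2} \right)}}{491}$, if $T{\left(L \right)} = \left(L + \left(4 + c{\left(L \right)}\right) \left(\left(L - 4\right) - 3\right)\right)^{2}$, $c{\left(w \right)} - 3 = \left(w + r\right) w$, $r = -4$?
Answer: $\frac{289}{491} \approx 0.58859$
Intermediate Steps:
$c{\left(w \right)} = 3 + w \left(-4 + w\right)$ ($c{\left(w \right)} = 3 + \left(w - 4\right) w = 3 + \left(-4 + w\right) w = 3 + w \left(-4 + w\right)$)
$T{\left(L \right)} = \left(L + \left(-7 + L\right) \left(7 + L^{2} - 4 L\right)\right)^{2}$ ($T{\left(L \right)} = \left(L + \left(4 + \left(3 + L^{2} - 4 L\right)\right) \left(\left(L - 4\right) - 3\right)\right)^{2} = \left(L + \left(7 + L^{2} - 4 L\right) \left(\left(L - 4\right) - 3\right)\right)^{2} = \left(L + \left(7 + L^{2} - 4 L\right) \left(\left(-4 + L\right) - 3\right)\right)^{2} = \left(L + \left(7 + L^{2} - 4 L\right) \left(-7 + L\right)\right)^{2} = \left(L + \left(-7 + L\right) \left(7 + L^{2} - 4 L\right)\right)^{2}$)
$\frac{T{\left(\left(3 - 5\right)^{2} \right)}}{491} = \frac{\left(-49 + \left(\left(3 - 5\right)^{2}\right)^{3} - 11 \left(\left(3 - 5\right)^{2}\right)^{2} + 36 \left(3 - 5\right)^{2}\right)^{2}}{491} = \left(-49 + \left(\left(-2\right)^{2}\right)^{3} - 11 \left(\left(-2\right)^{2}\right)^{2} + 36 \left(-2\right)^{2}\right)^{2} \cdot \frac{1}{491} = \left(-49 + 4^{3} - 11 \cdot 4^{2} + 36 \cdot 4\right)^{2} \cdot \frac{1}{491} = \left(-49 + 64 - 176 + 144\right)^{2} \cdot \frac{1}{491} = \left(-17\right)^{2} \cdot \frac{1}{491} = 289 \cdot \frac{1}{491} = \frac{289}{491}$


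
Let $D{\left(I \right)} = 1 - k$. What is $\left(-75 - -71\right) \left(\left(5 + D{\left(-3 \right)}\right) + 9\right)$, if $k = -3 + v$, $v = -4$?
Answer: $-88$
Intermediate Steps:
$k = -7$ ($k = -3 - 4 = -7$)
$D{\left(I \right)} = 8$ ($D{\left(I \right)} = 1 - -7 = 1 + 7 = 8$)
$\left(-75 - -71\right) \left(\left(5 + D{\left(-3 \right)}\right) + 9\right) = \left(-75 - -71\right) \left(\left(5 + 8\right) + 9\right) = \left(-75 + 71\right) \left(13 + 9\right) = \left(-4\right) 22 = -88$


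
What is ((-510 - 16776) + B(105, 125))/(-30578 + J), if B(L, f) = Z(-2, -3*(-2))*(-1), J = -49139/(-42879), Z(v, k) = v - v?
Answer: 741206394/1311104923 ≈ 0.56533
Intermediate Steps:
Z(v, k) = 0
J = 49139/42879 (J = -49139*(-1/42879) = 49139/42879 ≈ 1.1460)
B(L, f) = 0 (B(L, f) = 0*(-1) = 0)
((-510 - 16776) + B(105, 125))/(-30578 + J) = ((-510 - 16776) + 0)/(-30578 + 49139/42879) = (-17286 + 0)/(-1311104923/42879) = -17286*(-42879/1311104923) = 741206394/1311104923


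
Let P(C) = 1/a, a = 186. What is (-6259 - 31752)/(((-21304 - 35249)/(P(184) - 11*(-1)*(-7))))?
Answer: -544355531/10518858 ≈ -51.750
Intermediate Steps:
P(C) = 1/186
(-6259 - 31752)/(((-21304 - 35249)/(P(184) - 11*(-1)*(-7)))) = (-6259 - 31752)/(((-21304 - 35249)/(1/186 - 11*(-1)*(-7)))) = -38011/((-56553/(1/186 + 11*(-7)))) = -38011/((-56553/(1/186 - 77))) = -38011/((-56553/(-14321/186))) = -38011/((-56553*(-186/14321))) = -38011/10518858/14321 = -38011*14321/10518858 = -544355531/10518858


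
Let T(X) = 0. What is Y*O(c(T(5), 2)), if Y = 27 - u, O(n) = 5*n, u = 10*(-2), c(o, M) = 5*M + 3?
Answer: 3055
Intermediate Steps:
c(o, M) = 3 + 5*M
u = -20
Y = 47 (Y = 27 - 1*(-20) = 27 + 20 = 47)
Y*O(c(T(5), 2)) = 47*(5*(3 + 5*2)) = 47*(5*(3 + 10)) = 47*(5*13) = 47*65 = 3055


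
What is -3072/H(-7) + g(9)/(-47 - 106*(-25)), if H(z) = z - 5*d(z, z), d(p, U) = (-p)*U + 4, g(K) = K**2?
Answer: -3989379/283727 ≈ -14.061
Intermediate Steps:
d(p, U) = 4 - U*p (d(p, U) = -U*p + 4 = 4 - U*p)
H(z) = -20 + z + 5*z**2 (H(z) = z - 5*(4 - z*z) = z - 5*(4 - z**2) = z + (-20 + 5*z**2) = -20 + z + 5*z**2)
-3072/H(-7) + g(9)/(-47 - 106*(-25)) = -3072/(-20 - 7 + 5*(-7)**2) + 9**2/(-47 - 106*(-25)) = -3072/(-20 - 7 + 5*49) + 81/(-47 + 2650) = -3072/(-20 - 7 + 245) + 81/2603 = -3072/218 + 81*(1/2603) = -3072*1/218 + 81/2603 = -1536/109 + 81/2603 = -3989379/283727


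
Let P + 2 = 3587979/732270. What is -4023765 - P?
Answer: -982161506663/244090 ≈ -4.0238e+6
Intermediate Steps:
P = 707813/244090 (P = -2 + 3587979/732270 = -2 + 3587979*(1/732270) = -2 + 1195993/244090 = 707813/244090 ≈ 2.8998)
-4023765 - P = -4023765 - 1*707813/244090 = -4023765 - 707813/244090 = -982161506663/244090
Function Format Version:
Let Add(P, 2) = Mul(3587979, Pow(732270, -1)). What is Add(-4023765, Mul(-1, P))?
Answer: Rational(-982161506663, 244090) ≈ -4.0238e+6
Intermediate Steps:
P = Rational(707813, 244090) (P = Add(-2, Mul(3587979, Pow(732270, -1))) = Add(-2, Mul(3587979, Rational(1, 732270))) = Add(-2, Rational(1195993, 244090)) = Rational(707813, 244090) ≈ 2.8998)
Add(-4023765, Mul(-1, P)) = Add(-4023765, Mul(-1, Rational(707813, 244090))) = Add(-4023765, Rational(-707813, 244090)) = Rational(-982161506663, 244090)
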